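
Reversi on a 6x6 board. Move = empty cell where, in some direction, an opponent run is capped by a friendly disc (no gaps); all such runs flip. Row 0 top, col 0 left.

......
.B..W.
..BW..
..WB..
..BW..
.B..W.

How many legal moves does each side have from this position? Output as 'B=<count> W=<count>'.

-- B to move --
(0,3): no bracket -> illegal
(0,4): no bracket -> illegal
(0,5): no bracket -> illegal
(1,2): no bracket -> illegal
(1,3): flips 1 -> legal
(1,5): no bracket -> illegal
(2,1): no bracket -> illegal
(2,4): flips 1 -> legal
(2,5): no bracket -> illegal
(3,1): flips 1 -> legal
(3,4): no bracket -> illegal
(4,1): no bracket -> illegal
(4,4): flips 1 -> legal
(4,5): no bracket -> illegal
(5,2): no bracket -> illegal
(5,3): flips 1 -> legal
(5,5): no bracket -> illegal
B mobility = 5
-- W to move --
(0,0): no bracket -> illegal
(0,1): no bracket -> illegal
(0,2): no bracket -> illegal
(1,0): no bracket -> illegal
(1,2): flips 1 -> legal
(1,3): no bracket -> illegal
(2,0): no bracket -> illegal
(2,1): flips 1 -> legal
(2,4): no bracket -> illegal
(3,1): no bracket -> illegal
(3,4): flips 1 -> legal
(4,0): no bracket -> illegal
(4,1): flips 1 -> legal
(4,4): no bracket -> illegal
(5,0): no bracket -> illegal
(5,2): flips 1 -> legal
(5,3): no bracket -> illegal
W mobility = 5

Answer: B=5 W=5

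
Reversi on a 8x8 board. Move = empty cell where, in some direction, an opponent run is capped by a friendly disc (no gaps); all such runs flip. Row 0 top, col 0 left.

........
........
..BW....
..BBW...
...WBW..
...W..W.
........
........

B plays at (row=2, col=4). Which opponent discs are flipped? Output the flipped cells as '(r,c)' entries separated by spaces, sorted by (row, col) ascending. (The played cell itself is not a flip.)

Dir NW: first cell '.' (not opp) -> no flip
Dir N: first cell '.' (not opp) -> no flip
Dir NE: first cell '.' (not opp) -> no flip
Dir W: opp run (2,3) capped by B -> flip
Dir E: first cell '.' (not opp) -> no flip
Dir SW: first cell 'B' (not opp) -> no flip
Dir S: opp run (3,4) capped by B -> flip
Dir SE: first cell '.' (not opp) -> no flip

Answer: (2,3) (3,4)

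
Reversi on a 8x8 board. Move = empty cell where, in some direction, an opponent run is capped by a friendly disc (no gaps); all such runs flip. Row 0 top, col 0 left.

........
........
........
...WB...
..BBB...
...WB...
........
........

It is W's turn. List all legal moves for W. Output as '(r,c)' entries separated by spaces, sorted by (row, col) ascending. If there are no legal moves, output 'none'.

Answer: (3,1) (3,5) (5,1) (5,5)

Derivation:
(2,3): no bracket -> illegal
(2,4): no bracket -> illegal
(2,5): no bracket -> illegal
(3,1): flips 1 -> legal
(3,2): no bracket -> illegal
(3,5): flips 2 -> legal
(4,1): no bracket -> illegal
(4,5): no bracket -> illegal
(5,1): flips 1 -> legal
(5,2): no bracket -> illegal
(5,5): flips 2 -> legal
(6,3): no bracket -> illegal
(6,4): no bracket -> illegal
(6,5): no bracket -> illegal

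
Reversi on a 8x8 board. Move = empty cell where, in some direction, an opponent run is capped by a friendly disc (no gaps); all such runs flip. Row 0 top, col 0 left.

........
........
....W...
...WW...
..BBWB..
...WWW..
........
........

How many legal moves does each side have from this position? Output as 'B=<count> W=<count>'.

Answer: B=6 W=9

Derivation:
-- B to move --
(1,3): no bracket -> illegal
(1,4): no bracket -> illegal
(1,5): flips 2 -> legal
(2,2): no bracket -> illegal
(2,3): flips 2 -> legal
(2,5): flips 1 -> legal
(3,2): no bracket -> illegal
(3,5): no bracket -> illegal
(4,6): no bracket -> illegal
(5,2): no bracket -> illegal
(5,6): no bracket -> illegal
(6,2): no bracket -> illegal
(6,3): flips 2 -> legal
(6,4): flips 1 -> legal
(6,5): flips 2 -> legal
(6,6): no bracket -> illegal
B mobility = 6
-- W to move --
(3,1): flips 1 -> legal
(3,2): flips 1 -> legal
(3,5): flips 1 -> legal
(3,6): flips 1 -> legal
(4,1): flips 2 -> legal
(4,6): flips 1 -> legal
(5,1): flips 1 -> legal
(5,2): flips 1 -> legal
(5,6): flips 1 -> legal
W mobility = 9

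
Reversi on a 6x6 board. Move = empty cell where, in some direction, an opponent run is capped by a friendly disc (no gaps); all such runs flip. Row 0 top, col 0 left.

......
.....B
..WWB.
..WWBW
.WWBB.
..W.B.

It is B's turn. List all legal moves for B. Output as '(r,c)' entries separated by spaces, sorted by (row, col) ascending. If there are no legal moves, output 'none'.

Answer: (1,1) (1,2) (1,3) (2,1) (3,1) (4,0) (5,1)

Derivation:
(1,1): flips 2 -> legal
(1,2): flips 1 -> legal
(1,3): flips 2 -> legal
(1,4): no bracket -> illegal
(2,1): flips 3 -> legal
(2,5): no bracket -> illegal
(3,0): no bracket -> illegal
(3,1): flips 2 -> legal
(4,0): flips 2 -> legal
(4,5): no bracket -> illegal
(5,0): no bracket -> illegal
(5,1): flips 2 -> legal
(5,3): no bracket -> illegal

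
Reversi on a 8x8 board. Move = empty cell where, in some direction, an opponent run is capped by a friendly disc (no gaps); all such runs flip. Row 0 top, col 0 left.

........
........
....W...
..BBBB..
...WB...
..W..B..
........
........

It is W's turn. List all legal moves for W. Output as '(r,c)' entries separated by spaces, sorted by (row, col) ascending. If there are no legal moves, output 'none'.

Answer: (2,1) (2,3) (2,5) (4,2) (4,5) (4,6) (5,4)

Derivation:
(2,1): flips 1 -> legal
(2,2): no bracket -> illegal
(2,3): flips 1 -> legal
(2,5): flips 1 -> legal
(2,6): no bracket -> illegal
(3,1): no bracket -> illegal
(3,6): no bracket -> illegal
(4,1): no bracket -> illegal
(4,2): flips 1 -> legal
(4,5): flips 1 -> legal
(4,6): flips 1 -> legal
(5,3): no bracket -> illegal
(5,4): flips 2 -> legal
(5,6): no bracket -> illegal
(6,4): no bracket -> illegal
(6,5): no bracket -> illegal
(6,6): no bracket -> illegal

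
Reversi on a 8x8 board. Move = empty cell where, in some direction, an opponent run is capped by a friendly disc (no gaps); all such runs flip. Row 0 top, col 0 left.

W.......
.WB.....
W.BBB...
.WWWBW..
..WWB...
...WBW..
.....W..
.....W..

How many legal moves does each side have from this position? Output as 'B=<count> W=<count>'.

Answer: B=15 W=6

Derivation:
-- B to move --
(0,1): no bracket -> illegal
(0,2): no bracket -> illegal
(1,0): flips 1 -> legal
(2,1): flips 2 -> legal
(2,5): no bracket -> illegal
(2,6): flips 1 -> legal
(3,0): flips 3 -> legal
(3,6): flips 1 -> legal
(4,0): flips 1 -> legal
(4,1): flips 3 -> legal
(4,5): no bracket -> illegal
(4,6): flips 1 -> legal
(5,1): flips 2 -> legal
(5,2): flips 4 -> legal
(5,6): flips 1 -> legal
(6,2): flips 1 -> legal
(6,3): flips 3 -> legal
(6,4): no bracket -> illegal
(6,6): flips 1 -> legal
(7,4): no bracket -> illegal
(7,6): flips 1 -> legal
B mobility = 15
-- W to move --
(0,1): no bracket -> illegal
(0,2): flips 2 -> legal
(0,3): no bracket -> illegal
(1,3): flips 4 -> legal
(1,4): flips 1 -> legal
(1,5): flips 1 -> legal
(2,1): no bracket -> illegal
(2,5): flips 1 -> legal
(4,5): flips 1 -> legal
(6,3): no bracket -> illegal
(6,4): no bracket -> illegal
W mobility = 6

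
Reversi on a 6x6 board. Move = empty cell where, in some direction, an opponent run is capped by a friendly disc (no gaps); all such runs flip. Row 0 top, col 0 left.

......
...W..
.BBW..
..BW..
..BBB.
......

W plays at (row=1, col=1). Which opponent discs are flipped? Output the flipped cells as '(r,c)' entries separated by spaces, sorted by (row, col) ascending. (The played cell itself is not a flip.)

Dir NW: first cell '.' (not opp) -> no flip
Dir N: first cell '.' (not opp) -> no flip
Dir NE: first cell '.' (not opp) -> no flip
Dir W: first cell '.' (not opp) -> no flip
Dir E: first cell '.' (not opp) -> no flip
Dir SW: first cell '.' (not opp) -> no flip
Dir S: opp run (2,1), next='.' -> no flip
Dir SE: opp run (2,2) capped by W -> flip

Answer: (2,2)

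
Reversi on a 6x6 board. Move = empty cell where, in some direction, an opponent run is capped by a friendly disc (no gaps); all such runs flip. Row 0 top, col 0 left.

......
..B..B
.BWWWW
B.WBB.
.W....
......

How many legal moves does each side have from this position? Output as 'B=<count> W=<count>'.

-- B to move --
(1,1): flips 1 -> legal
(1,3): flips 1 -> legal
(1,4): flips 1 -> legal
(3,1): flips 1 -> legal
(3,5): flips 1 -> legal
(4,0): no bracket -> illegal
(4,2): flips 2 -> legal
(4,3): flips 1 -> legal
(5,0): no bracket -> illegal
(5,1): no bracket -> illegal
(5,2): flips 1 -> legal
B mobility = 8
-- W to move --
(0,1): flips 1 -> legal
(0,2): flips 1 -> legal
(0,3): no bracket -> illegal
(0,4): no bracket -> illegal
(0,5): flips 1 -> legal
(1,0): flips 1 -> legal
(1,1): no bracket -> illegal
(1,3): no bracket -> illegal
(1,4): no bracket -> illegal
(2,0): flips 1 -> legal
(3,1): no bracket -> illegal
(3,5): flips 2 -> legal
(4,0): no bracket -> illegal
(4,2): flips 1 -> legal
(4,3): flips 2 -> legal
(4,4): flips 2 -> legal
(4,5): flips 1 -> legal
W mobility = 10

Answer: B=8 W=10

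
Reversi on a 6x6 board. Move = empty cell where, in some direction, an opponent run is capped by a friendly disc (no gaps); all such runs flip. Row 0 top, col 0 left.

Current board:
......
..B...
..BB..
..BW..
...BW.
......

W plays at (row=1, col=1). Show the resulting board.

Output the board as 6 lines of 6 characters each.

Answer: ......
.WB...
..WB..
..BW..
...BW.
......

Derivation:
Place W at (1,1); scan 8 dirs for brackets.
Dir NW: first cell '.' (not opp) -> no flip
Dir N: first cell '.' (not opp) -> no flip
Dir NE: first cell '.' (not opp) -> no flip
Dir W: first cell '.' (not opp) -> no flip
Dir E: opp run (1,2), next='.' -> no flip
Dir SW: first cell '.' (not opp) -> no flip
Dir S: first cell '.' (not opp) -> no flip
Dir SE: opp run (2,2) capped by W -> flip
All flips: (2,2)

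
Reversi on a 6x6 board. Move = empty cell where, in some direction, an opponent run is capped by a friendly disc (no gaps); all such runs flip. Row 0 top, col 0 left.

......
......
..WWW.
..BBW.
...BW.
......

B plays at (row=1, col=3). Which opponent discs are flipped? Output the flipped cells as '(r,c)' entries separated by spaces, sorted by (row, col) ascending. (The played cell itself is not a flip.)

Dir NW: first cell '.' (not opp) -> no flip
Dir N: first cell '.' (not opp) -> no flip
Dir NE: first cell '.' (not opp) -> no flip
Dir W: first cell '.' (not opp) -> no flip
Dir E: first cell '.' (not opp) -> no flip
Dir SW: opp run (2,2), next='.' -> no flip
Dir S: opp run (2,3) capped by B -> flip
Dir SE: opp run (2,4), next='.' -> no flip

Answer: (2,3)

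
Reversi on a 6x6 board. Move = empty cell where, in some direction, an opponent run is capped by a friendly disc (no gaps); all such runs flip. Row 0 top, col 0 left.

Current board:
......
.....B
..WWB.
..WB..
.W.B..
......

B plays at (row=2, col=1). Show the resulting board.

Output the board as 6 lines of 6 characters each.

Answer: ......
.....B
.BBBB.
..BB..
.W.B..
......

Derivation:
Place B at (2,1); scan 8 dirs for brackets.
Dir NW: first cell '.' (not opp) -> no flip
Dir N: first cell '.' (not opp) -> no flip
Dir NE: first cell '.' (not opp) -> no flip
Dir W: first cell '.' (not opp) -> no flip
Dir E: opp run (2,2) (2,3) capped by B -> flip
Dir SW: first cell '.' (not opp) -> no flip
Dir S: first cell '.' (not opp) -> no flip
Dir SE: opp run (3,2) capped by B -> flip
All flips: (2,2) (2,3) (3,2)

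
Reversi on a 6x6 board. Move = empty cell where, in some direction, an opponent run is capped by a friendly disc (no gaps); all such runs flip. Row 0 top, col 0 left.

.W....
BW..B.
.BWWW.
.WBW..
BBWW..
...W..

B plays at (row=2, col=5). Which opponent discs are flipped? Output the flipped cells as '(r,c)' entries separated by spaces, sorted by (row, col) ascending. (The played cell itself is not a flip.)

Answer: (2,2) (2,3) (2,4)

Derivation:
Dir NW: first cell 'B' (not opp) -> no flip
Dir N: first cell '.' (not opp) -> no flip
Dir NE: edge -> no flip
Dir W: opp run (2,4) (2,3) (2,2) capped by B -> flip
Dir E: edge -> no flip
Dir SW: first cell '.' (not opp) -> no flip
Dir S: first cell '.' (not opp) -> no flip
Dir SE: edge -> no flip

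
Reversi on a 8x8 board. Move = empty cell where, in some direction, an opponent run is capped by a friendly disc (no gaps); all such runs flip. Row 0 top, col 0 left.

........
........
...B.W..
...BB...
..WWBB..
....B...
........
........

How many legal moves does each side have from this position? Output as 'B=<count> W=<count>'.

Answer: B=6 W=4

Derivation:
-- B to move --
(1,4): no bracket -> illegal
(1,5): no bracket -> illegal
(1,6): flips 1 -> legal
(2,4): no bracket -> illegal
(2,6): no bracket -> illegal
(3,1): no bracket -> illegal
(3,2): flips 1 -> legal
(3,5): no bracket -> illegal
(3,6): no bracket -> illegal
(4,1): flips 2 -> legal
(5,1): flips 1 -> legal
(5,2): flips 1 -> legal
(5,3): flips 1 -> legal
B mobility = 6
-- W to move --
(1,2): no bracket -> illegal
(1,3): flips 2 -> legal
(1,4): no bracket -> illegal
(2,2): no bracket -> illegal
(2,4): flips 1 -> legal
(3,2): no bracket -> illegal
(3,5): no bracket -> illegal
(3,6): no bracket -> illegal
(4,6): flips 2 -> legal
(5,3): no bracket -> illegal
(5,5): no bracket -> illegal
(5,6): no bracket -> illegal
(6,3): no bracket -> illegal
(6,4): no bracket -> illegal
(6,5): flips 1 -> legal
W mobility = 4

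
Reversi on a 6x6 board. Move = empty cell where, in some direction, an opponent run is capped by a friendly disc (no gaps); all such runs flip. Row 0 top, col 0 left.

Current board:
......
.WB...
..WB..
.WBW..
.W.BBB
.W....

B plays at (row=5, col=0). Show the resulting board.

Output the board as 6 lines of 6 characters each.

Answer: ......
.WB...
..WB..
.WBW..
.B.BBB
BW....

Derivation:
Place B at (5,0); scan 8 dirs for brackets.
Dir NW: edge -> no flip
Dir N: first cell '.' (not opp) -> no flip
Dir NE: opp run (4,1) capped by B -> flip
Dir W: edge -> no flip
Dir E: opp run (5,1), next='.' -> no flip
Dir SW: edge -> no flip
Dir S: edge -> no flip
Dir SE: edge -> no flip
All flips: (4,1)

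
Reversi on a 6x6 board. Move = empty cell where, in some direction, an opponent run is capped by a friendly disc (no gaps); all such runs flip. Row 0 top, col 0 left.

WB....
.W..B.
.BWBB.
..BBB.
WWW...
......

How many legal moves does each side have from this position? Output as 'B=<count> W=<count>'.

Answer: B=4 W=7

Derivation:
-- B to move --
(0,2): no bracket -> illegal
(1,0): no bracket -> illegal
(1,2): flips 1 -> legal
(1,3): no bracket -> illegal
(2,0): no bracket -> illegal
(3,0): no bracket -> illegal
(3,1): no bracket -> illegal
(4,3): no bracket -> illegal
(5,0): flips 1 -> legal
(5,1): flips 1 -> legal
(5,2): flips 1 -> legal
(5,3): no bracket -> illegal
B mobility = 4
-- W to move --
(0,2): flips 1 -> legal
(0,3): no bracket -> illegal
(0,4): no bracket -> illegal
(0,5): flips 3 -> legal
(1,0): no bracket -> illegal
(1,2): no bracket -> illegal
(1,3): no bracket -> illegal
(1,5): flips 2 -> legal
(2,0): flips 1 -> legal
(2,5): flips 2 -> legal
(3,0): no bracket -> illegal
(3,1): flips 1 -> legal
(3,5): no bracket -> illegal
(4,3): no bracket -> illegal
(4,4): flips 1 -> legal
(4,5): no bracket -> illegal
W mobility = 7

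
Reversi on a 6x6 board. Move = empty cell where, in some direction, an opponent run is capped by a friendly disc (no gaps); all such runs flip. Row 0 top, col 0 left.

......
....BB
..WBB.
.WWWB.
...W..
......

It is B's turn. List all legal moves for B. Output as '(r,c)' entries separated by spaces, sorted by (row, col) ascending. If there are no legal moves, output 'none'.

Answer: (2,1) (3,0) (4,1) (4,2) (5,2) (5,3)

Derivation:
(1,1): no bracket -> illegal
(1,2): no bracket -> illegal
(1,3): no bracket -> illegal
(2,0): no bracket -> illegal
(2,1): flips 1 -> legal
(3,0): flips 3 -> legal
(4,0): no bracket -> illegal
(4,1): flips 1 -> legal
(4,2): flips 1 -> legal
(4,4): no bracket -> illegal
(5,2): flips 1 -> legal
(5,3): flips 2 -> legal
(5,4): no bracket -> illegal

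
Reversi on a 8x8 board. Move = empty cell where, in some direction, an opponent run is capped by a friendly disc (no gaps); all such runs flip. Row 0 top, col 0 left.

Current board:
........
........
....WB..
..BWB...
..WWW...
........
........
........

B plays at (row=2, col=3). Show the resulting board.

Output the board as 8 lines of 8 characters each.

Answer: ........
........
...BBB..
..BWB...
..WWW...
........
........
........

Derivation:
Place B at (2,3); scan 8 dirs for brackets.
Dir NW: first cell '.' (not opp) -> no flip
Dir N: first cell '.' (not opp) -> no flip
Dir NE: first cell '.' (not opp) -> no flip
Dir W: first cell '.' (not opp) -> no flip
Dir E: opp run (2,4) capped by B -> flip
Dir SW: first cell 'B' (not opp) -> no flip
Dir S: opp run (3,3) (4,3), next='.' -> no flip
Dir SE: first cell 'B' (not opp) -> no flip
All flips: (2,4)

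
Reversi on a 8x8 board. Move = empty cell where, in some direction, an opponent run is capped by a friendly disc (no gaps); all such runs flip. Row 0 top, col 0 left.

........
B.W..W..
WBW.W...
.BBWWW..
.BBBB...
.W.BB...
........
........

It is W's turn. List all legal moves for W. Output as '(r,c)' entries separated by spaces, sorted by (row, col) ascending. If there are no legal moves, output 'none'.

Answer: (0,0) (1,1) (3,0) (4,0) (5,2) (5,5) (6,2) (6,3) (6,4)

Derivation:
(0,0): flips 1 -> legal
(0,1): no bracket -> illegal
(1,1): flips 3 -> legal
(2,3): no bracket -> illegal
(3,0): flips 3 -> legal
(4,0): flips 1 -> legal
(4,5): no bracket -> illegal
(5,0): no bracket -> illegal
(5,2): flips 3 -> legal
(5,5): flips 1 -> legal
(6,2): flips 2 -> legal
(6,3): flips 2 -> legal
(6,4): flips 5 -> legal
(6,5): no bracket -> illegal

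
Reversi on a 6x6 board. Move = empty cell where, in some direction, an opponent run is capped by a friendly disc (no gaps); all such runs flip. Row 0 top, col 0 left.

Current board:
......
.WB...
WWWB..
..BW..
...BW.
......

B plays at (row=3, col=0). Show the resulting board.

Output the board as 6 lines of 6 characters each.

Answer: ......
.WB...
WBWB..
B.BW..
...BW.
......

Derivation:
Place B at (3,0); scan 8 dirs for brackets.
Dir NW: edge -> no flip
Dir N: opp run (2,0), next='.' -> no flip
Dir NE: opp run (2,1) capped by B -> flip
Dir W: edge -> no flip
Dir E: first cell '.' (not opp) -> no flip
Dir SW: edge -> no flip
Dir S: first cell '.' (not opp) -> no flip
Dir SE: first cell '.' (not opp) -> no flip
All flips: (2,1)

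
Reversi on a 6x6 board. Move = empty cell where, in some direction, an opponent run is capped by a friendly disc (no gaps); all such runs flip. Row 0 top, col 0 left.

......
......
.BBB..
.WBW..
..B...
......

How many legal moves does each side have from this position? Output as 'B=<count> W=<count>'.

-- B to move --
(2,0): flips 1 -> legal
(2,4): flips 1 -> legal
(3,0): flips 1 -> legal
(3,4): flips 1 -> legal
(4,0): flips 1 -> legal
(4,1): flips 1 -> legal
(4,3): flips 1 -> legal
(4,4): flips 1 -> legal
B mobility = 8
-- W to move --
(1,0): no bracket -> illegal
(1,1): flips 2 -> legal
(1,2): no bracket -> illegal
(1,3): flips 2 -> legal
(1,4): no bracket -> illegal
(2,0): no bracket -> illegal
(2,4): no bracket -> illegal
(3,0): no bracket -> illegal
(3,4): no bracket -> illegal
(4,1): no bracket -> illegal
(4,3): no bracket -> illegal
(5,1): flips 1 -> legal
(5,2): no bracket -> illegal
(5,3): flips 1 -> legal
W mobility = 4

Answer: B=8 W=4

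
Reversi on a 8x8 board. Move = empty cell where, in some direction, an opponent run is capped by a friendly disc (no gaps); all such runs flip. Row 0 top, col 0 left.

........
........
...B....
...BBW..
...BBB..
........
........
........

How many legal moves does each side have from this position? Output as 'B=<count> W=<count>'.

Answer: B=3 W=3

Derivation:
-- B to move --
(2,4): no bracket -> illegal
(2,5): flips 1 -> legal
(2,6): flips 1 -> legal
(3,6): flips 1 -> legal
(4,6): no bracket -> illegal
B mobility = 3
-- W to move --
(1,2): no bracket -> illegal
(1,3): no bracket -> illegal
(1,4): no bracket -> illegal
(2,2): no bracket -> illegal
(2,4): no bracket -> illegal
(2,5): no bracket -> illegal
(3,2): flips 2 -> legal
(3,6): no bracket -> illegal
(4,2): no bracket -> illegal
(4,6): no bracket -> illegal
(5,2): no bracket -> illegal
(5,3): flips 1 -> legal
(5,4): no bracket -> illegal
(5,5): flips 1 -> legal
(5,6): no bracket -> illegal
W mobility = 3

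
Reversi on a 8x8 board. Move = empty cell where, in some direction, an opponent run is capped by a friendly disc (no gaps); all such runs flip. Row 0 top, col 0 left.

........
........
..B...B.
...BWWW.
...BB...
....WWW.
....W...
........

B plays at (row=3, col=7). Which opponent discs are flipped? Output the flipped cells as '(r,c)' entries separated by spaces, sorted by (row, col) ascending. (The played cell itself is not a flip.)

Answer: (3,4) (3,5) (3,6)

Derivation:
Dir NW: first cell 'B' (not opp) -> no flip
Dir N: first cell '.' (not opp) -> no flip
Dir NE: edge -> no flip
Dir W: opp run (3,6) (3,5) (3,4) capped by B -> flip
Dir E: edge -> no flip
Dir SW: first cell '.' (not opp) -> no flip
Dir S: first cell '.' (not opp) -> no flip
Dir SE: edge -> no flip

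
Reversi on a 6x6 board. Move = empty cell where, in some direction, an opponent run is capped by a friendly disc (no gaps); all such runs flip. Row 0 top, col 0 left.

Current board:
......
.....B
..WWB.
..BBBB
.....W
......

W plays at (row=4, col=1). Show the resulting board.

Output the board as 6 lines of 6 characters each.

Place W at (4,1); scan 8 dirs for brackets.
Dir NW: first cell '.' (not opp) -> no flip
Dir N: first cell '.' (not opp) -> no flip
Dir NE: opp run (3,2) capped by W -> flip
Dir W: first cell '.' (not opp) -> no flip
Dir E: first cell '.' (not opp) -> no flip
Dir SW: first cell '.' (not opp) -> no flip
Dir S: first cell '.' (not opp) -> no flip
Dir SE: first cell '.' (not opp) -> no flip
All flips: (3,2)

Answer: ......
.....B
..WWB.
..WBBB
.W...W
......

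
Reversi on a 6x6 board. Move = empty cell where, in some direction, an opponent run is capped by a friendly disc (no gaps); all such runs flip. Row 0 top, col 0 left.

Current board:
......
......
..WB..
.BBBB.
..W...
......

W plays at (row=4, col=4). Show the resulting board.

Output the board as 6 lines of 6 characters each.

Place W at (4,4); scan 8 dirs for brackets.
Dir NW: opp run (3,3) capped by W -> flip
Dir N: opp run (3,4), next='.' -> no flip
Dir NE: first cell '.' (not opp) -> no flip
Dir W: first cell '.' (not opp) -> no flip
Dir E: first cell '.' (not opp) -> no flip
Dir SW: first cell '.' (not opp) -> no flip
Dir S: first cell '.' (not opp) -> no flip
Dir SE: first cell '.' (not opp) -> no flip
All flips: (3,3)

Answer: ......
......
..WB..
.BBWB.
..W.W.
......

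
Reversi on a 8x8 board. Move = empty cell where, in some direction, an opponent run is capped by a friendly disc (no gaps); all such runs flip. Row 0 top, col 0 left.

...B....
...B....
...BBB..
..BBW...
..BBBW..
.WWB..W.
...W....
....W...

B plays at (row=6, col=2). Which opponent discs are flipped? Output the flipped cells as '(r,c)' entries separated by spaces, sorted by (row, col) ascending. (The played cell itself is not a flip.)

Dir NW: opp run (5,1), next='.' -> no flip
Dir N: opp run (5,2) capped by B -> flip
Dir NE: first cell 'B' (not opp) -> no flip
Dir W: first cell '.' (not opp) -> no flip
Dir E: opp run (6,3), next='.' -> no flip
Dir SW: first cell '.' (not opp) -> no flip
Dir S: first cell '.' (not opp) -> no flip
Dir SE: first cell '.' (not opp) -> no flip

Answer: (5,2)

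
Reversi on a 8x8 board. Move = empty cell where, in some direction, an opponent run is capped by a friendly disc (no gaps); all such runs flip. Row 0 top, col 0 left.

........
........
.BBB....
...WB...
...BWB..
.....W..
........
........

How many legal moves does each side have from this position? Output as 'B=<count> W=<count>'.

Answer: B=4 W=7

Derivation:
-- B to move --
(2,4): no bracket -> illegal
(3,2): flips 1 -> legal
(3,5): no bracket -> illegal
(4,2): no bracket -> illegal
(4,6): no bracket -> illegal
(5,3): no bracket -> illegal
(5,4): flips 1 -> legal
(5,6): no bracket -> illegal
(6,4): no bracket -> illegal
(6,5): flips 1 -> legal
(6,6): flips 3 -> legal
B mobility = 4
-- W to move --
(1,0): no bracket -> illegal
(1,1): flips 1 -> legal
(1,2): no bracket -> illegal
(1,3): flips 1 -> legal
(1,4): no bracket -> illegal
(2,0): no bracket -> illegal
(2,4): flips 1 -> legal
(2,5): no bracket -> illegal
(3,0): no bracket -> illegal
(3,1): no bracket -> illegal
(3,2): no bracket -> illegal
(3,5): flips 2 -> legal
(3,6): no bracket -> illegal
(4,2): flips 1 -> legal
(4,6): flips 1 -> legal
(5,2): no bracket -> illegal
(5,3): flips 1 -> legal
(5,4): no bracket -> illegal
(5,6): no bracket -> illegal
W mobility = 7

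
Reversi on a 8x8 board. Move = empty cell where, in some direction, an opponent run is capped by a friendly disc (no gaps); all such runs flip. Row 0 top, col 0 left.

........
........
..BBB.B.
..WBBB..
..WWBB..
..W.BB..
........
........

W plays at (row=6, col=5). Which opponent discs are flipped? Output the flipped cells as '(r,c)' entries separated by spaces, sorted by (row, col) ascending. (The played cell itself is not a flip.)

Answer: (5,4)

Derivation:
Dir NW: opp run (5,4) capped by W -> flip
Dir N: opp run (5,5) (4,5) (3,5), next='.' -> no flip
Dir NE: first cell '.' (not opp) -> no flip
Dir W: first cell '.' (not opp) -> no flip
Dir E: first cell '.' (not opp) -> no flip
Dir SW: first cell '.' (not opp) -> no flip
Dir S: first cell '.' (not opp) -> no flip
Dir SE: first cell '.' (not opp) -> no flip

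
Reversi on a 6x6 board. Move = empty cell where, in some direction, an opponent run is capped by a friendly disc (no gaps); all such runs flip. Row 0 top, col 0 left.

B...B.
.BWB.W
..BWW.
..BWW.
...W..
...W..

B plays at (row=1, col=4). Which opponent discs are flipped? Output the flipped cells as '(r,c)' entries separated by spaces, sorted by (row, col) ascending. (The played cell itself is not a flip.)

Answer: (2,3)

Derivation:
Dir NW: first cell '.' (not opp) -> no flip
Dir N: first cell 'B' (not opp) -> no flip
Dir NE: first cell '.' (not opp) -> no flip
Dir W: first cell 'B' (not opp) -> no flip
Dir E: opp run (1,5), next=edge -> no flip
Dir SW: opp run (2,3) capped by B -> flip
Dir S: opp run (2,4) (3,4), next='.' -> no flip
Dir SE: first cell '.' (not opp) -> no flip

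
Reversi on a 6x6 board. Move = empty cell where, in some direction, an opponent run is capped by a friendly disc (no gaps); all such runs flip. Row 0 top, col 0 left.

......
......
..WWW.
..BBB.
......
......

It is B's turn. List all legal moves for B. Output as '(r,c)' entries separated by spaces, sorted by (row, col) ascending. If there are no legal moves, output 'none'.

Answer: (1,1) (1,2) (1,3) (1,4) (1,5)

Derivation:
(1,1): flips 1 -> legal
(1,2): flips 2 -> legal
(1,3): flips 1 -> legal
(1,4): flips 2 -> legal
(1,5): flips 1 -> legal
(2,1): no bracket -> illegal
(2,5): no bracket -> illegal
(3,1): no bracket -> illegal
(3,5): no bracket -> illegal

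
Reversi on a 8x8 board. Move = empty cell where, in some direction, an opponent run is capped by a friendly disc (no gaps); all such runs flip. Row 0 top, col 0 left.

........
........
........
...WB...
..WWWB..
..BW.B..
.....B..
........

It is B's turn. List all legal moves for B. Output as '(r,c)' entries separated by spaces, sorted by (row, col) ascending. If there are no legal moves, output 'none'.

Answer: (2,2) (3,2) (4,1) (5,4)

Derivation:
(2,2): flips 2 -> legal
(2,3): no bracket -> illegal
(2,4): no bracket -> illegal
(3,1): no bracket -> illegal
(3,2): flips 2 -> legal
(3,5): no bracket -> illegal
(4,1): flips 3 -> legal
(5,1): no bracket -> illegal
(5,4): flips 2 -> legal
(6,2): no bracket -> illegal
(6,3): no bracket -> illegal
(6,4): no bracket -> illegal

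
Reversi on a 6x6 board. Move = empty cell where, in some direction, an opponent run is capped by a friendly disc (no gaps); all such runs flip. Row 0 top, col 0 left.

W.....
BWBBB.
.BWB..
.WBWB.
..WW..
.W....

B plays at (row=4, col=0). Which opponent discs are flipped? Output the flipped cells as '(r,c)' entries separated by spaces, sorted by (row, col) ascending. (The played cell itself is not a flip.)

Answer: (2,2) (3,1)

Derivation:
Dir NW: edge -> no flip
Dir N: first cell '.' (not opp) -> no flip
Dir NE: opp run (3,1) (2,2) capped by B -> flip
Dir W: edge -> no flip
Dir E: first cell '.' (not opp) -> no flip
Dir SW: edge -> no flip
Dir S: first cell '.' (not opp) -> no flip
Dir SE: opp run (5,1), next=edge -> no flip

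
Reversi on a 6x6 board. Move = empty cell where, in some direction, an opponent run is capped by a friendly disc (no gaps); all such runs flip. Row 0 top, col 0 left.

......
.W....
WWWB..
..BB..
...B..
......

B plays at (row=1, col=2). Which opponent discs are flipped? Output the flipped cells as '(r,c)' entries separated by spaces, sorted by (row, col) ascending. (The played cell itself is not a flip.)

Answer: (2,2)

Derivation:
Dir NW: first cell '.' (not opp) -> no flip
Dir N: first cell '.' (not opp) -> no flip
Dir NE: first cell '.' (not opp) -> no flip
Dir W: opp run (1,1), next='.' -> no flip
Dir E: first cell '.' (not opp) -> no flip
Dir SW: opp run (2,1), next='.' -> no flip
Dir S: opp run (2,2) capped by B -> flip
Dir SE: first cell 'B' (not opp) -> no flip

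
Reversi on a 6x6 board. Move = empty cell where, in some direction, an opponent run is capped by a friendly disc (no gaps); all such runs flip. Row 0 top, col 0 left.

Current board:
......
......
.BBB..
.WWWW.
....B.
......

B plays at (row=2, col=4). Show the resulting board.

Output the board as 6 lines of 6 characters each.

Place B at (2,4); scan 8 dirs for brackets.
Dir NW: first cell '.' (not opp) -> no flip
Dir N: first cell '.' (not opp) -> no flip
Dir NE: first cell '.' (not opp) -> no flip
Dir W: first cell 'B' (not opp) -> no flip
Dir E: first cell '.' (not opp) -> no flip
Dir SW: opp run (3,3), next='.' -> no flip
Dir S: opp run (3,4) capped by B -> flip
Dir SE: first cell '.' (not opp) -> no flip
All flips: (3,4)

Answer: ......
......
.BBBB.
.WWWB.
....B.
......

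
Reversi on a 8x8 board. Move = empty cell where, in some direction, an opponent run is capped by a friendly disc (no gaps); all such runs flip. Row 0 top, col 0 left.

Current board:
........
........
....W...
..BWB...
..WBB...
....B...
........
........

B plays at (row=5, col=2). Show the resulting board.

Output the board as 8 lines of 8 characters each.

Place B at (5,2); scan 8 dirs for brackets.
Dir NW: first cell '.' (not opp) -> no flip
Dir N: opp run (4,2) capped by B -> flip
Dir NE: first cell 'B' (not opp) -> no flip
Dir W: first cell '.' (not opp) -> no flip
Dir E: first cell '.' (not opp) -> no flip
Dir SW: first cell '.' (not opp) -> no flip
Dir S: first cell '.' (not opp) -> no flip
Dir SE: first cell '.' (not opp) -> no flip
All flips: (4,2)

Answer: ........
........
....W...
..BWB...
..BBB...
..B.B...
........
........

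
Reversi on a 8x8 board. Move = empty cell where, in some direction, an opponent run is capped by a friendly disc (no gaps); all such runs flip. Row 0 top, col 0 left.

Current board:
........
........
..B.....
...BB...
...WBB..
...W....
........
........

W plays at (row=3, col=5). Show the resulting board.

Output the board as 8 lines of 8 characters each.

Answer: ........
........
..B.....
...BBW..
...WWB..
...W....
........
........

Derivation:
Place W at (3,5); scan 8 dirs for brackets.
Dir NW: first cell '.' (not opp) -> no flip
Dir N: first cell '.' (not opp) -> no flip
Dir NE: first cell '.' (not opp) -> no flip
Dir W: opp run (3,4) (3,3), next='.' -> no flip
Dir E: first cell '.' (not opp) -> no flip
Dir SW: opp run (4,4) capped by W -> flip
Dir S: opp run (4,5), next='.' -> no flip
Dir SE: first cell '.' (not opp) -> no flip
All flips: (4,4)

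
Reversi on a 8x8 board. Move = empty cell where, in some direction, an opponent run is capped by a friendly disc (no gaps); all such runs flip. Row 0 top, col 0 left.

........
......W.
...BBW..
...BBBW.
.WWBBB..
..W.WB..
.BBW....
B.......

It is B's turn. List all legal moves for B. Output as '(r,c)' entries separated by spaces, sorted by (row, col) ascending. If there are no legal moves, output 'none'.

(0,5): no bracket -> illegal
(0,6): no bracket -> illegal
(0,7): flips 2 -> legal
(1,4): no bracket -> illegal
(1,5): flips 1 -> legal
(1,7): no bracket -> illegal
(2,6): flips 1 -> legal
(2,7): flips 1 -> legal
(3,0): no bracket -> illegal
(3,1): no bracket -> illegal
(3,2): flips 2 -> legal
(3,7): flips 1 -> legal
(4,0): flips 2 -> legal
(4,6): no bracket -> illegal
(4,7): no bracket -> illegal
(5,0): no bracket -> illegal
(5,1): flips 1 -> legal
(5,3): flips 1 -> legal
(6,4): flips 2 -> legal
(6,5): flips 1 -> legal
(7,2): flips 2 -> legal
(7,3): no bracket -> illegal
(7,4): no bracket -> illegal

Answer: (0,7) (1,5) (2,6) (2,7) (3,2) (3,7) (4,0) (5,1) (5,3) (6,4) (6,5) (7,2)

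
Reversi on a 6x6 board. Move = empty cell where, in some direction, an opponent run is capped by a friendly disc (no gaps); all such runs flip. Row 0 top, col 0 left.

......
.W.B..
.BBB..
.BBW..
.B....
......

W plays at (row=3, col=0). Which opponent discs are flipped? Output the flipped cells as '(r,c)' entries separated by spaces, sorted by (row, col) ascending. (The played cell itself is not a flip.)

Answer: (3,1) (3,2)

Derivation:
Dir NW: edge -> no flip
Dir N: first cell '.' (not opp) -> no flip
Dir NE: opp run (2,1), next='.' -> no flip
Dir W: edge -> no flip
Dir E: opp run (3,1) (3,2) capped by W -> flip
Dir SW: edge -> no flip
Dir S: first cell '.' (not opp) -> no flip
Dir SE: opp run (4,1), next='.' -> no flip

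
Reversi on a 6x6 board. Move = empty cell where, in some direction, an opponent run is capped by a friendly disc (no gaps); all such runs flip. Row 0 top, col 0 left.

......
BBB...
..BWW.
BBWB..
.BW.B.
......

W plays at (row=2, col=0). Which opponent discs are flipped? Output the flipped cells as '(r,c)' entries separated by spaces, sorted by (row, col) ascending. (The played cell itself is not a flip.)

Answer: (3,1)

Derivation:
Dir NW: edge -> no flip
Dir N: opp run (1,0), next='.' -> no flip
Dir NE: opp run (1,1), next='.' -> no flip
Dir W: edge -> no flip
Dir E: first cell '.' (not opp) -> no flip
Dir SW: edge -> no flip
Dir S: opp run (3,0), next='.' -> no flip
Dir SE: opp run (3,1) capped by W -> flip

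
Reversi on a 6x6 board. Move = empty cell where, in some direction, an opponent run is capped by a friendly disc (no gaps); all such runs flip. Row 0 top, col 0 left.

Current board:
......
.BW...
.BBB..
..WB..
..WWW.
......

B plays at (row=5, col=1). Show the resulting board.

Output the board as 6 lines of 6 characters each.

Answer: ......
.BW...
.BBB..
..WB..
..BWW.
.B....

Derivation:
Place B at (5,1); scan 8 dirs for brackets.
Dir NW: first cell '.' (not opp) -> no flip
Dir N: first cell '.' (not opp) -> no flip
Dir NE: opp run (4,2) capped by B -> flip
Dir W: first cell '.' (not opp) -> no flip
Dir E: first cell '.' (not opp) -> no flip
Dir SW: edge -> no flip
Dir S: edge -> no flip
Dir SE: edge -> no flip
All flips: (4,2)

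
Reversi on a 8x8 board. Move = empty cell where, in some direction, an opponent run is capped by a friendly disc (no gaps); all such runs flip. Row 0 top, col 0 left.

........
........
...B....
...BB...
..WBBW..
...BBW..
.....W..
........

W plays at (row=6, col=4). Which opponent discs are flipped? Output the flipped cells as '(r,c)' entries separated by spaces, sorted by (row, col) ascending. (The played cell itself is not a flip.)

Answer: (5,3)

Derivation:
Dir NW: opp run (5,3) capped by W -> flip
Dir N: opp run (5,4) (4,4) (3,4), next='.' -> no flip
Dir NE: first cell 'W' (not opp) -> no flip
Dir W: first cell '.' (not opp) -> no flip
Dir E: first cell 'W' (not opp) -> no flip
Dir SW: first cell '.' (not opp) -> no flip
Dir S: first cell '.' (not opp) -> no flip
Dir SE: first cell '.' (not opp) -> no flip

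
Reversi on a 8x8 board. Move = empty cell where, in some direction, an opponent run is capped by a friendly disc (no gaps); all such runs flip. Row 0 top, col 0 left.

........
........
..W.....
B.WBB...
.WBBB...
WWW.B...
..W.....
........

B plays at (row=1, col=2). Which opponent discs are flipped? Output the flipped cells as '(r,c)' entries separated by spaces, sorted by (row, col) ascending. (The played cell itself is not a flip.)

Dir NW: first cell '.' (not opp) -> no flip
Dir N: first cell '.' (not opp) -> no flip
Dir NE: first cell '.' (not opp) -> no flip
Dir W: first cell '.' (not opp) -> no flip
Dir E: first cell '.' (not opp) -> no flip
Dir SW: first cell '.' (not opp) -> no flip
Dir S: opp run (2,2) (3,2) capped by B -> flip
Dir SE: first cell '.' (not opp) -> no flip

Answer: (2,2) (3,2)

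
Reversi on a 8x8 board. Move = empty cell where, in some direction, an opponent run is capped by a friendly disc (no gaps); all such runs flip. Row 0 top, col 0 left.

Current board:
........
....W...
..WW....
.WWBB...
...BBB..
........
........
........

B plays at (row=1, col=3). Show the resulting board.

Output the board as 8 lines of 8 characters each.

Answer: ........
...BW...
..WB....
.WWBB...
...BBB..
........
........
........

Derivation:
Place B at (1,3); scan 8 dirs for brackets.
Dir NW: first cell '.' (not opp) -> no flip
Dir N: first cell '.' (not opp) -> no flip
Dir NE: first cell '.' (not opp) -> no flip
Dir W: first cell '.' (not opp) -> no flip
Dir E: opp run (1,4), next='.' -> no flip
Dir SW: opp run (2,2) (3,1), next='.' -> no flip
Dir S: opp run (2,3) capped by B -> flip
Dir SE: first cell '.' (not opp) -> no flip
All flips: (2,3)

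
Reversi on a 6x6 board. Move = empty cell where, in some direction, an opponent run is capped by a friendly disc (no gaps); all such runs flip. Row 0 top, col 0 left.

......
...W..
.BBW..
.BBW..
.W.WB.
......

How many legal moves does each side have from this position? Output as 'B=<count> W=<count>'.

Answer: B=8 W=7

Derivation:
-- B to move --
(0,2): no bracket -> illegal
(0,3): no bracket -> illegal
(0,4): flips 1 -> legal
(1,2): no bracket -> illegal
(1,4): flips 1 -> legal
(2,4): flips 1 -> legal
(3,0): no bracket -> illegal
(3,4): flips 1 -> legal
(4,0): no bracket -> illegal
(4,2): flips 1 -> legal
(5,0): flips 1 -> legal
(5,1): flips 1 -> legal
(5,2): no bracket -> illegal
(5,3): no bracket -> illegal
(5,4): flips 1 -> legal
B mobility = 8
-- W to move --
(1,0): flips 2 -> legal
(1,1): flips 3 -> legal
(1,2): no bracket -> illegal
(2,0): flips 2 -> legal
(3,0): flips 2 -> legal
(3,4): no bracket -> illegal
(3,5): no bracket -> illegal
(4,0): flips 2 -> legal
(4,2): no bracket -> illegal
(4,5): flips 1 -> legal
(5,3): no bracket -> illegal
(5,4): no bracket -> illegal
(5,5): flips 1 -> legal
W mobility = 7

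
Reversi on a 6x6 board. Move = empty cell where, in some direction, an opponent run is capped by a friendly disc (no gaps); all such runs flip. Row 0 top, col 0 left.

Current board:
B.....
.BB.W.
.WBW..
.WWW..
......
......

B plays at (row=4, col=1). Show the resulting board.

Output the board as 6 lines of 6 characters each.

Answer: B.....
.BB.W.
.BBW..
.BWW..
.B....
......

Derivation:
Place B at (4,1); scan 8 dirs for brackets.
Dir NW: first cell '.' (not opp) -> no flip
Dir N: opp run (3,1) (2,1) capped by B -> flip
Dir NE: opp run (3,2) (2,3) (1,4), next='.' -> no flip
Dir W: first cell '.' (not opp) -> no flip
Dir E: first cell '.' (not opp) -> no flip
Dir SW: first cell '.' (not opp) -> no flip
Dir S: first cell '.' (not opp) -> no flip
Dir SE: first cell '.' (not opp) -> no flip
All flips: (2,1) (3,1)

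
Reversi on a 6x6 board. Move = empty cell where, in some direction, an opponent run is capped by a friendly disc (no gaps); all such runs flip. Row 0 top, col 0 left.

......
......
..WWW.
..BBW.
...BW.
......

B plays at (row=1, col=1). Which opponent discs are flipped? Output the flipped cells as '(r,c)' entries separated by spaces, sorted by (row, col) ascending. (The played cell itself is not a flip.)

Answer: (2,2)

Derivation:
Dir NW: first cell '.' (not opp) -> no flip
Dir N: first cell '.' (not opp) -> no flip
Dir NE: first cell '.' (not opp) -> no flip
Dir W: first cell '.' (not opp) -> no flip
Dir E: first cell '.' (not opp) -> no flip
Dir SW: first cell '.' (not opp) -> no flip
Dir S: first cell '.' (not opp) -> no flip
Dir SE: opp run (2,2) capped by B -> flip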